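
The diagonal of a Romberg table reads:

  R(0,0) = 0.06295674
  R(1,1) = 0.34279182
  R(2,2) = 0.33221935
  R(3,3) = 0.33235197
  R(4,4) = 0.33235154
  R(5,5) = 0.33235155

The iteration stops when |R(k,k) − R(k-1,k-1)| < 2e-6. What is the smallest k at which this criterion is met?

|R(1,1) − R(0,0)| = 0.27983508 ≥ 2e-6
|R(2,2) − R(1,1)| = 0.01057247 ≥ 2e-6
|R(3,3) − R(2,2)| = 0.00013262 ≥ 2e-6
|R(4,4) − R(3,3)| = 0.00000043 < 2e-6

k = 4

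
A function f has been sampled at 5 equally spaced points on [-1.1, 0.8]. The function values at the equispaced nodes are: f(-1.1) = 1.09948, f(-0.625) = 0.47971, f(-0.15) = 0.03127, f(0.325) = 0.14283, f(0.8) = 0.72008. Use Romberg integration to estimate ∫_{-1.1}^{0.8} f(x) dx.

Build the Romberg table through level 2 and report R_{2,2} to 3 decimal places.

R_{0,0} (trapezoid, 1 panel, h=1.9000): 1.72858
R_{1,0} (trapezoid, 2 panels, h=0.9500): 0.89400
R_{2,0} (trapezoid, 4 panels, h=0.4750): 0.74271
R_{1,1} = 0.89400 + (0.89400 − 1.72858)/3 = 0.61581
R_{2,1} = 0.74271 + (0.74271 − 0.89400)/3 = 0.69228
R_{2,2} = 0.69228 + (0.69228 − 0.61581)/15 = 0.69738

0.697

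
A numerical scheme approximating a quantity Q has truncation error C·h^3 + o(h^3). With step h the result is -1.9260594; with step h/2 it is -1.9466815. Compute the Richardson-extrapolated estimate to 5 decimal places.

The leading error scales as h^3; refining by a factor of 2 reduces it by 2^3 = 8.
Extrapolated value = (8·A(h/2) − A(h)) / (8 − 1)
= (8·(-1.9466815) − (-1.9260594)) / 7
= -13.6473926 / 7 = -1.9496275

-1.94963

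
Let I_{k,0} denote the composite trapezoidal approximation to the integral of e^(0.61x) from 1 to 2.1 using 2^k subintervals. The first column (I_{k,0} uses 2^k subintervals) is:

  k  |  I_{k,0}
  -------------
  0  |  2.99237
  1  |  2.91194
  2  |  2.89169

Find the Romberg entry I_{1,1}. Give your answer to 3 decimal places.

Richardson extrapolation on the trapezoidal column (denominator 4−1=3):
I_{1,1} = (4·2.91194 − 2.99237) / 3 = 2.88513

2.885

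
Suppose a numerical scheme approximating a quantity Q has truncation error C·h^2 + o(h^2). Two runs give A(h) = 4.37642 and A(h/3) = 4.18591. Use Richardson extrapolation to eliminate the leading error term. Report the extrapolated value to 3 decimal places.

The leading error scales as h^2; refining by a factor of 3 reduces it by 3^2 = 9.
Extrapolated value = (9·A(h/3) − A(h)) / (9 − 1)
= (9·4.18591 − 4.37642) / 8
= 33.29677 / 8 = 4.16210

4.162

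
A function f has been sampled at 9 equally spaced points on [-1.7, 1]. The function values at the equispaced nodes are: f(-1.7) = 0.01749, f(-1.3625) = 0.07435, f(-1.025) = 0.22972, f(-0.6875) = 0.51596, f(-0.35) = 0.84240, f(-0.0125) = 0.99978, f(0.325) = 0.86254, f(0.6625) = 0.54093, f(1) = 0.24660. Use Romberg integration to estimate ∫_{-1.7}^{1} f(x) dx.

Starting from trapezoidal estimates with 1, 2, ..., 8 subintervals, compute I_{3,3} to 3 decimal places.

1.424

I_{0,0} (trapezoid, 1 panel, h=2.7000): 0.35652
I_{1,0} (trapezoid, 2 panels, h=1.3500): 1.31550
I_{2,0} (trapezoid, 4 panels, h=0.6750): 1.39503
I_{3,0} (trapezoid, 8 panels, h=0.3375): 1.41673
I_{1,1} = 1.31550 + (1.31550 − 0.35652)/3 = 1.63516
I_{2,1} = 1.39503 + (1.39503 − 1.31550)/3 = 1.42154
I_{3,1} = 1.41673 + (1.41673 − 1.39503)/3 = 1.42396
I_{2,2} = 1.42154 + (1.42154 − 1.63516)/15 = 1.40730
I_{3,2} = 1.42396 + (1.42396 − 1.42154)/15 = 1.42412
I_{3,3} = 1.42412 + (1.42412 − 1.40730)/63 = 1.42439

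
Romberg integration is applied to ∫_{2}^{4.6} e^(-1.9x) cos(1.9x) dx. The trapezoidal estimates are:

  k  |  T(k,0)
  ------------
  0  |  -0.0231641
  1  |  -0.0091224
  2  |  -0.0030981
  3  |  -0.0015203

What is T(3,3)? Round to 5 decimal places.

-0.00099

T(1,1) = (4·(-0.0091224) − (-0.0231641)) / 3 = -0.0044418
T(2,1) = (4·(-0.0030981) − (-0.0091224)) / 3 = -0.0010900
T(3,1) = (4·(-0.0015203) − (-0.0030981)) / 3 = -0.0009944
T(2,2) = -0.0010900 + (-0.0010900 − (-0.0044418))/15 = -0.0008665
T(3,2) = -0.0009944 + (-0.0009944 − (-0.0010900))/15 = -0.0009880
T(3,3) = (64·(-0.0009880) − (-0.0008665)) / 63 = -0.0009899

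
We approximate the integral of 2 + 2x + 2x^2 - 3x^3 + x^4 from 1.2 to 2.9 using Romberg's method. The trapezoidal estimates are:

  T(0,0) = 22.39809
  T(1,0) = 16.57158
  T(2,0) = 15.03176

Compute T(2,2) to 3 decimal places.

Richardson extrapolation on the trapezoidal column (denominator 4−1=3):
T(1,1) = 16.57158 + (16.57158 − 22.39809)/3 = 14.62941
T(2,1) = 15.03176 + (15.03176 − 16.57158)/3 = 14.51849
T(2,2) = (16·14.51849 − 14.62941) / 15 = 14.51110

14.511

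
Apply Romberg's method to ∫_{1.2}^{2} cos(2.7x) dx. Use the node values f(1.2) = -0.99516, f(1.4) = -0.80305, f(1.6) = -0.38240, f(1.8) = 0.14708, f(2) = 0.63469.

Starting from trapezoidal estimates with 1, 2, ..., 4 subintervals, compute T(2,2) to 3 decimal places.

T(0,0) (trapezoid, 1 panel, h=0.8000): -0.14419
T(1,0) (trapezoid, 2 panels, h=0.4000): -0.22505
T(2,0) (trapezoid, 4 panels, h=0.2000): -0.24372
T(1,1) = -0.22505 + (-0.22505 − (-0.14419))/3 = -0.25200
T(2,1) = -0.24372 + (-0.24372 − (-0.22505))/3 = -0.24994
T(2,2) = -0.24994 + (-0.24994 − (-0.25200))/15 = -0.24980

-0.250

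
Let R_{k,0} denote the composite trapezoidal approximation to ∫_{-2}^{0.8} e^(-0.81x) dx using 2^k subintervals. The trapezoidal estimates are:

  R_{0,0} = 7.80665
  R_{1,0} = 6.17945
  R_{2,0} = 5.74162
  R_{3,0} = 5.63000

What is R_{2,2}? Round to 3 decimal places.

R_{1,1} = 6.17945 + (6.17945 − 7.80665)/3 = 5.63705
R_{2,1} = (4·5.74162 − 6.17945) / 3 = 5.59568
R_{2,2} = (16·5.59568 − 5.63705) / 15 = 5.59292

5.593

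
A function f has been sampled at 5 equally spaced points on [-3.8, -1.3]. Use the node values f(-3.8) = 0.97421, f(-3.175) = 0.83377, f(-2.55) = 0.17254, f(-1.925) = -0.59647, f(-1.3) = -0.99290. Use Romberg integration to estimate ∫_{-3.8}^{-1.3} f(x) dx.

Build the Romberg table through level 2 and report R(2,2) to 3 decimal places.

R(0,0) (trapezoid, 1 panel, h=2.5000): -0.02336
R(1,0) (trapezoid, 2 panels, h=1.2500): 0.20399
R(2,0) (trapezoid, 4 panels, h=0.6250): 0.25031
R(1,1) = 0.20399 + (0.20399 − (-0.02336))/3 = 0.27977
R(2,1) = 0.25031 + (0.25031 − 0.20399)/3 = 0.26575
R(2,2) = 0.26575 + (0.26575 − 0.27977)/15 = 0.26482

0.265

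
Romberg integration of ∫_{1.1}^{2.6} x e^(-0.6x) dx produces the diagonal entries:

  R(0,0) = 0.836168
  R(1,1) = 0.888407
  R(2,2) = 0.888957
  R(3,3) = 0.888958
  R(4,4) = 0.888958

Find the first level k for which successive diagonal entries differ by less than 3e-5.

|R(1,1) − R(0,0)| = 0.052239 ≥ 3e-5
|R(2,2) − R(1,1)| = 0.000550 ≥ 3e-5
|R(3,3) − R(2,2)| = 0.000001 < 3e-5

k = 3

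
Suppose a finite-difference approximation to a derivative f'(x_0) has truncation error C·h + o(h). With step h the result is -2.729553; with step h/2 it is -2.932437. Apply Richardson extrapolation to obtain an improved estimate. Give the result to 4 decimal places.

-3.1353

The leading error scales as h; refining by a factor of 2 reduces it by 2^1 = 2.
Extrapolated value = (2·A(h/2) − A(h)) / (2 − 1)
= (2·(-2.932437) − (-2.729553)) / 1
= -3.135321 / 1 = -3.135321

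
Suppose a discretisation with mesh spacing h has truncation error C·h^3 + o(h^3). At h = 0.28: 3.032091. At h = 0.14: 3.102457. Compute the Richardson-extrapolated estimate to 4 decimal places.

Extrapolated value = (8·A(h/2) − A(h)) / (8 − 1)
= (8·3.102457 − 3.032091) / 7
= 21.787565 / 7 = 3.112509

3.1125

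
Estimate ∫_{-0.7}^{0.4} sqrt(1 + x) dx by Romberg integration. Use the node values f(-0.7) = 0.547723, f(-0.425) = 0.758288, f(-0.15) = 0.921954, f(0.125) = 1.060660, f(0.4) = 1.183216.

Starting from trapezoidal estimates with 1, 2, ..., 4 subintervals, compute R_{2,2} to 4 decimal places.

R_{0,0} (trapezoid, 1 panel, h=1.1000): 0.952016
R_{1,0} (trapezoid, 2 panels, h=0.5500): 0.983083
R_{2,0} (trapezoid, 4 panels, h=0.2750): 0.991752
R_{1,1} = 0.983083 + (0.983083 − 0.952016)/3 = 0.993439
R_{2,1} = 0.991752 + (0.991752 − 0.983083)/3 = 0.994642
R_{2,2} = 0.994642 + (0.994642 − 0.993439)/15 = 0.994722

0.9947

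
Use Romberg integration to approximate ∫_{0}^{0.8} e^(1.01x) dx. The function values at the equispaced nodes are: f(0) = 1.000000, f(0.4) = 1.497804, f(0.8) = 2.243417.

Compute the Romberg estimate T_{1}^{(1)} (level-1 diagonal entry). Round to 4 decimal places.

1.2313

T_{0}^{(0)} (trapezoid, 1 panel, h=0.8000): 1.297367
T_{1}^{(0)} (trapezoid, 2 panels, h=0.4000): 1.247805
T_{1}^{(1)} = 1.247805 + (1.247805 − 1.297367)/3 = 1.231284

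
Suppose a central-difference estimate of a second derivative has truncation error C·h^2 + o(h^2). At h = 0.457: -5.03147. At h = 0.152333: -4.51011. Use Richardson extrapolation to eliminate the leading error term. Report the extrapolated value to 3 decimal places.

-4.445

The leading error scales as h^2; refining by a factor of 3 reduces it by 3^2 = 9.
Extrapolated value = (9·A(h/3) − A(h)) / (9 − 1)
= (9·(-4.51011) − (-5.03147)) / 8
= -35.55952 / 8 = -4.44494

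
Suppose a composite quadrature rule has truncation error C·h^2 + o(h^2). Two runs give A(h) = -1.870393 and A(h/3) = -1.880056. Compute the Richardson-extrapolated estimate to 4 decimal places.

-1.8813

Extrapolated value = (9·A(h/3) − A(h)) / (9 − 1)
= (9·(-1.880056) − (-1.870393)) / 8
= -15.050111 / 8 = -1.881264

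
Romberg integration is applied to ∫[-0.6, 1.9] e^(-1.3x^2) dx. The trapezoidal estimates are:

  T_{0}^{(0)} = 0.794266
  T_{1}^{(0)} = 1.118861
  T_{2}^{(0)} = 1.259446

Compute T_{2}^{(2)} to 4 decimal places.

1.3116

T_{1}^{(1)} = 1.118861 + (1.118861 − 0.794266)/3 = 1.227059
T_{2}^{(1)} = (4·1.259446 − 1.118861) / 3 = 1.306308
T_{2}^{(2)} = (16·1.306308 − 1.227059) / 15 = 1.311591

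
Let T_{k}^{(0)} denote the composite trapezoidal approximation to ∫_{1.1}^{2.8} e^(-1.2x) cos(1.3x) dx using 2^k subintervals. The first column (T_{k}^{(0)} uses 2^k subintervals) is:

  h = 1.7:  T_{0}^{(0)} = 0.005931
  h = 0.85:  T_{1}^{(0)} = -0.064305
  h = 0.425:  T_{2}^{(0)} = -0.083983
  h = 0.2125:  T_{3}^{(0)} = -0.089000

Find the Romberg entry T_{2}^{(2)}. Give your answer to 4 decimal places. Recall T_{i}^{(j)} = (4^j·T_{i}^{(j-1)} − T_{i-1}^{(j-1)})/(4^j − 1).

-0.0907

T_{1}^{(1)} = -0.064305 + (-0.064305 − 0.005931)/3 = -0.087717
T_{2}^{(1)} = (4·(-0.083983) − (-0.064305)) / 3 = -0.090542
T_{2}^{(2)} = -0.090542 + (-0.090542 − (-0.087717))/15 = -0.090730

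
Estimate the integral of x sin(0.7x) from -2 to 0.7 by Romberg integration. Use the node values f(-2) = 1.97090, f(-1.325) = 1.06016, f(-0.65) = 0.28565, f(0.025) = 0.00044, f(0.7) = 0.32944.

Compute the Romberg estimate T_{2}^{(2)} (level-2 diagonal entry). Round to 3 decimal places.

T_{0}^{(0)} (trapezoid, 1 panel, h=2.7000): 3.10546
T_{1}^{(0)} (trapezoid, 2 panels, h=1.3500): 1.93836
T_{2}^{(0)} (trapezoid, 4 panels, h=0.6750): 1.68508
T_{1}^{(1)} = 1.93836 + (1.93836 − 3.10546)/3 = 1.54933
T_{2}^{(1)} = 1.68508 + (1.68508 − 1.93836)/3 = 1.60065
T_{2}^{(2)} = 1.60065 + (1.60065 − 1.54933)/15 = 1.60407

1.604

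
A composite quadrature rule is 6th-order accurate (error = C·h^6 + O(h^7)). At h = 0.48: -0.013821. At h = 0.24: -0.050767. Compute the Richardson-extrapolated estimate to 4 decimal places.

-0.0514

The leading error scales as h^6; refining by a factor of 2 reduces it by 2^6 = 64.
Extrapolated value = (64·A(h/2) − A(h)) / (64 − 1)
= (64·(-0.050767) − (-0.013821)) / 63
= -3.235267 / 63 = -0.051353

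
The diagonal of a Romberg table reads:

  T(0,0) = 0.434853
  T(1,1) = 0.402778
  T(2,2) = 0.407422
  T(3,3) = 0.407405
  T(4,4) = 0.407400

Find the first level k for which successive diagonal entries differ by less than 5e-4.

|T(1,1) − T(0,0)| = 0.032075 ≥ 5e-4
|T(2,2) − T(1,1)| = 0.004644 ≥ 5e-4
|T(3,3) − T(2,2)| = 0.000017 < 5e-4

k = 3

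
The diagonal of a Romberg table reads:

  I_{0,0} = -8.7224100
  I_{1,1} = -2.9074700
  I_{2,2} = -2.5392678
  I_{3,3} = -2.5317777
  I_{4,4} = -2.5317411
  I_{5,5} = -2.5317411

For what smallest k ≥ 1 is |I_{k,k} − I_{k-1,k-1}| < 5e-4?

k = 4

|I_{1,1} − I_{0,0}| = 5.8149400 ≥ 5e-4
|I_{2,2} − I_{1,1}| = 0.3682022 ≥ 5e-4
|I_{3,3} − I_{2,2}| = 0.0074901 ≥ 5e-4
|I_{4,4} − I_{3,3}| = 0.0000366 < 5e-4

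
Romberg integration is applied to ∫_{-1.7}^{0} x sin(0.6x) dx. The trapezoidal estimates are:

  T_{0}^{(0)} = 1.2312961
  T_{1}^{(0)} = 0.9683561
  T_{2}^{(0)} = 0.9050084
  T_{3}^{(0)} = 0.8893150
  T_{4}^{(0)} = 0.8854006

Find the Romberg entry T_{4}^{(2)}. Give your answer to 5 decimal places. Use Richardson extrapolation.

0.88410

Richardson extrapolation on the trapezoidal column (denominator 4−1=3):
T_{3}^{(1)} = (4·0.8893150 − 0.9050084) / 3 = 0.8840839
T_{4}^{(1)} = (4·0.8854006 − 0.8893150) / 3 = 0.8840958
T_{4}^{(2)} = (16·0.8840958 − 0.8840839) / 15 = 0.8840966
(Column j=1 coincides with Simpson's rule on the same nodes.)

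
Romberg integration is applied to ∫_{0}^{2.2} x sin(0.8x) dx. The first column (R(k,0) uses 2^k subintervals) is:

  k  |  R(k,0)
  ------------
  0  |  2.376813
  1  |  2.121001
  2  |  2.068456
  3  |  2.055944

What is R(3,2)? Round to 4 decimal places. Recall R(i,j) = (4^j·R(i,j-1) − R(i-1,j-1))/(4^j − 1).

2.0518

Richardson extrapolation on the trapezoidal column (denominator 4−1=3):
R(2,1) = 2.068456 + (2.068456 − 2.121001)/3 = 2.050941
R(3,1) = (4·2.055944 − 2.068456) / 3 = 2.051773
R(3,2) = (16·2.051773 − 2.050941) / 15 = 2.051828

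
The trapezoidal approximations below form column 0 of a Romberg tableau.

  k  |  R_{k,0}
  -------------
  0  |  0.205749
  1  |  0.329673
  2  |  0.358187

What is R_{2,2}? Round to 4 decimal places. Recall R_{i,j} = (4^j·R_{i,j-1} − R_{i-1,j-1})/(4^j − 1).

0.3675

Richardson extrapolation on the trapezoidal column (denominator 4−1=3):
R_{1,1} = (4·0.329673 − 0.205749) / 3 = 0.370981
R_{2,1} = (4·0.358187 − 0.329673) / 3 = 0.367692
R_{2,2} = (16·0.367692 − 0.370981) / 15 = 0.367473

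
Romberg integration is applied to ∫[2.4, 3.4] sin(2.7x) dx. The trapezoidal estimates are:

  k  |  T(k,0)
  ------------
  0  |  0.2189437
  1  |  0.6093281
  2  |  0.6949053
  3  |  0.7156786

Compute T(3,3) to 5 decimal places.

0.72255

Richardson extrapolation on the trapezoidal column (denominator 4−1=3):
T(1,1) = (4·0.6093281 − 0.2189437) / 3 = 0.7394562
T(2,1) = (4·0.6949053 − 0.6093281) / 3 = 0.7234310
T(3,1) = (4·0.7156786 − 0.6949053) / 3 = 0.7226030
T(2,2) = 0.7234310 + (0.7234310 − 0.7394562)/15 = 0.7223627
T(3,2) = 0.7226030 + (0.7226030 − 0.7234310)/15 = 0.7225478
T(3,3) = 0.7225478 + (0.7225478 − 0.7223627)/63 = 0.7225507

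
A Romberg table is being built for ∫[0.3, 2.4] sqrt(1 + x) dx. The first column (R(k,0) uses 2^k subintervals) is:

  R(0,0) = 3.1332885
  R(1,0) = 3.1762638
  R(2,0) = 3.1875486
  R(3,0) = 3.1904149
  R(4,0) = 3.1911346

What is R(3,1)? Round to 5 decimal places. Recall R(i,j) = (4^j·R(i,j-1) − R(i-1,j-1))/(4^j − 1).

R(3,1) = 3.1904149 + (3.1904149 − 3.1875486)/3 = 3.1913703

3.19137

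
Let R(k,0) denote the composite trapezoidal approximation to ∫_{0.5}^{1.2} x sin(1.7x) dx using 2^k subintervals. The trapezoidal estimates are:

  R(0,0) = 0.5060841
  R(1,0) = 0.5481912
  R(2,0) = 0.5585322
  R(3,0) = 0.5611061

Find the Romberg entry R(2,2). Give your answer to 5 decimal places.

0.56196

R(1,1) = (4·0.5481912 − 0.5060841) / 3 = 0.5622269
R(2,1) = 0.5585322 + (0.5585322 − 0.5481912)/3 = 0.5619792
R(2,2) = (16·0.5619792 − 0.5622269) / 15 = 0.5619627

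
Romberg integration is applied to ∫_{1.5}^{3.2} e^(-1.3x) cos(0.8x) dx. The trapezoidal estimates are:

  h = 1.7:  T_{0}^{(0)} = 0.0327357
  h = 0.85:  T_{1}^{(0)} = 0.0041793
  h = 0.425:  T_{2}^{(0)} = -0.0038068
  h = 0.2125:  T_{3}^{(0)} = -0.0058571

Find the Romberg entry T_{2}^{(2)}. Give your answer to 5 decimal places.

-0.00654

Richardson extrapolation on the trapezoidal column (denominator 4−1=3):
T_{1}^{(1)} = 0.0041793 + (0.0041793 − 0.0327357)/3 = -0.0053395
T_{2}^{(1)} = -0.0038068 + (-0.0038068 − 0.0041793)/3 = -0.0064688
T_{2}^{(2)} = -0.0064688 + (-0.0064688 − (-0.0053395))/15 = -0.0065441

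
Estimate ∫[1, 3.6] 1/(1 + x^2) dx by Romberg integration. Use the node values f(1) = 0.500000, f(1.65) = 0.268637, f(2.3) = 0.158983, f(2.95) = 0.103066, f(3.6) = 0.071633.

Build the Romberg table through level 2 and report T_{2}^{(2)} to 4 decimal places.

T_{0}^{(0)} (trapezoid, 1 panel, h=2.6000): 0.743123
T_{1}^{(0)} (trapezoid, 2 panels, h=1.3000): 0.578239
T_{2}^{(0)} (trapezoid, 4 panels, h=0.6500): 0.530727
T_{1}^{(1)} = 0.578239 + (0.578239 − 0.743123)/3 = 0.523278
T_{2}^{(1)} = 0.530727 + (0.530727 − 0.578239)/3 = 0.514890
T_{2}^{(2)} = 0.514890 + (0.514890 − 0.523278)/15 = 0.514331

0.5143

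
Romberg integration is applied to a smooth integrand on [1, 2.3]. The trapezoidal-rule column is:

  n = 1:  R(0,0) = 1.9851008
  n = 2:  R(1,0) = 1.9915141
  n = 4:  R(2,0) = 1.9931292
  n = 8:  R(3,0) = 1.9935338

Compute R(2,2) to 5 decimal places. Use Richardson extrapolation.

R(1,1) = (4·1.9915141 − 1.9851008) / 3 = 1.9936519
R(2,1) = (4·1.9931292 − 1.9915141) / 3 = 1.9936676
R(2,2) = 1.9936676 + (1.9936676 − 1.9936519)/15 = 1.9936686
(Column j=1 coincides with Simpson's rule on the same nodes.)

1.99367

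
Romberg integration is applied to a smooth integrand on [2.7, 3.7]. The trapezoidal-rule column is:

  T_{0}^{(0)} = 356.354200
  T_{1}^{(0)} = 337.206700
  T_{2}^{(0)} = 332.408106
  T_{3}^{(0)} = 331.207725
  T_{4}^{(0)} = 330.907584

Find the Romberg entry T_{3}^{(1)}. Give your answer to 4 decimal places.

Richardson extrapolation on the trapezoidal column (denominator 4−1=3):
T_{3}^{(1)} = (4·331.207725 − 332.408106) / 3 = 330.807598

330.8076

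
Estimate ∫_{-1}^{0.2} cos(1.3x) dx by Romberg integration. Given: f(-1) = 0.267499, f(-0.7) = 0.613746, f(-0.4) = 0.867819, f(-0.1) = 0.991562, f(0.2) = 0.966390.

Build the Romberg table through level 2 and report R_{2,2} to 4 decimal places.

R_{0,0} (trapezoid, 1 panel, h=1.2000): 0.740333
R_{1,0} (trapezoid, 2 panels, h=0.6000): 0.890858
R_{2,0} (trapezoid, 4 panels, h=0.3000): 0.927021
R_{1,1} = 0.890858 + (0.890858 − 0.740333)/3 = 0.941033
R_{2,1} = 0.927021 + (0.927021 − 0.890858)/3 = 0.939075
R_{2,2} = 0.939075 + (0.939075 − 0.941033)/15 = 0.938944

0.9389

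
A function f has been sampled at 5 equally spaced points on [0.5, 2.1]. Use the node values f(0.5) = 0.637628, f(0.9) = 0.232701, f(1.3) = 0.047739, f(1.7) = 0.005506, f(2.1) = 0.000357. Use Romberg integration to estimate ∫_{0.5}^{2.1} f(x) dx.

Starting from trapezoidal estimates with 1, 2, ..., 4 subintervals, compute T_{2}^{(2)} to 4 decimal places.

T_{0}^{(0)} (trapezoid, 1 panel, h=1.6000): 0.510388
T_{1}^{(0)} (trapezoid, 2 panels, h=0.8000): 0.293385
T_{2}^{(0)} (trapezoid, 4 panels, h=0.4000): 0.241975
T_{1}^{(1)} = 0.293385 + (0.293385 − 0.510388)/3 = 0.221051
T_{2}^{(1)} = 0.241975 + (0.241975 − 0.293385)/3 = 0.224838
T_{2}^{(2)} = 0.224838 + (0.224838 − 0.221051)/15 = 0.225090

0.2251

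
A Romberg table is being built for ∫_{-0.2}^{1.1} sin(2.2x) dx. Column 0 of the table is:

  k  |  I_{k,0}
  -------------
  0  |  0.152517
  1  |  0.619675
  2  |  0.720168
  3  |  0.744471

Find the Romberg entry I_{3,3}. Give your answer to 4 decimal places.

0.7525

Richardson extrapolation on the trapezoidal column (denominator 4−1=3):
I_{1,1} = (4·0.619675 − 0.152517) / 3 = 0.775394
I_{2,1} = 0.720168 + (0.720168 − 0.619675)/3 = 0.753666
I_{3,1} = (4·0.744471 − 0.720168) / 3 = 0.752572
I_{2,2} = (16·0.753666 − 0.775394) / 15 = 0.752217
I_{3,2} = 0.752572 + (0.752572 − 0.753666)/15 = 0.752499
I_{3,3} = 0.752499 + (0.752499 − 0.752217)/63 = 0.752503
(Column j=1 coincides with Simpson's rule on the same nodes.)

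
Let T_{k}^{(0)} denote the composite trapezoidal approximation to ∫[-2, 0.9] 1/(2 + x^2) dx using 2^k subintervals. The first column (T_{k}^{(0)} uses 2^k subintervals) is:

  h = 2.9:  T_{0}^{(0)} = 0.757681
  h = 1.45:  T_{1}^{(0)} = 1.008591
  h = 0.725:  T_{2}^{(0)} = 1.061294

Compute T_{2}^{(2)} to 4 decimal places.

1.0780

T_{1}^{(1)} = 1.008591 + (1.008591 − 0.757681)/3 = 1.092228
T_{2}^{(1)} = (4·1.061294 − 1.008591) / 3 = 1.078862
T_{2}^{(2)} = 1.078862 + (1.078862 − 1.092228)/15 = 1.077971
(Column j=1 coincides with Simpson's rule on the same nodes.)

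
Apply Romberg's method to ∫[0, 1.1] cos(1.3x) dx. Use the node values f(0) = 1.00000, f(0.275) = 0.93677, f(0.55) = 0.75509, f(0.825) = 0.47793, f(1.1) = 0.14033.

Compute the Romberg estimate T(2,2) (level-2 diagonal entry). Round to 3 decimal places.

0.762

T(0,0) (trapezoid, 1 panel, h=1.1000): 0.62718
T(1,0) (trapezoid, 2 panels, h=0.5500): 0.72889
T(2,0) (trapezoid, 4 panels, h=0.2750): 0.75349
T(1,1) = 0.72889 + (0.72889 − 0.62718)/3 = 0.76279
T(2,1) = 0.75349 + (0.75349 − 0.72889)/3 = 0.76169
T(2,2) = 0.76169 + (0.76169 − 0.76279)/15 = 0.76162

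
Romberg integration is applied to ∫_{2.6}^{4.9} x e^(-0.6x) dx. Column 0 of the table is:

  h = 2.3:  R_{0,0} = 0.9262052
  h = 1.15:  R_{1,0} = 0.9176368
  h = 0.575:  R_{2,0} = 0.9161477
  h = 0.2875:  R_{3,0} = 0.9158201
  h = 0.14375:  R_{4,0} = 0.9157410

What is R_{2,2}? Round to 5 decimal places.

0.91571

Richardson extrapolation on the trapezoidal column (denominator 4−1=3):
R_{1,1} = (4·0.9176368 − 0.9262052) / 3 = 0.9147807
R_{2,1} = 0.9161477 + (0.9161477 − 0.9176368)/3 = 0.9156513
R_{2,2} = (16·0.9156513 − 0.9147807) / 15 = 0.9157093
(Column j=1 coincides with Simpson's rule on the same nodes.)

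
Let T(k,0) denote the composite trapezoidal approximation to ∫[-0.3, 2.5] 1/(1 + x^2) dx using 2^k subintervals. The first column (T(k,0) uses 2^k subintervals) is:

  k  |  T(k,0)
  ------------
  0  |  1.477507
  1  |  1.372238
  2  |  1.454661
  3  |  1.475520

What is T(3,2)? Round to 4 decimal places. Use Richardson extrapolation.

1.4825

T(2,1) = (4·1.454661 − 1.372238) / 3 = 1.482135
T(3,1) = 1.475520 + (1.475520 − 1.454661)/3 = 1.482473
T(3,2) = 1.482473 + (1.482473 − 1.482135)/15 = 1.482496
(Column j=1 coincides with Simpson's rule on the same nodes.)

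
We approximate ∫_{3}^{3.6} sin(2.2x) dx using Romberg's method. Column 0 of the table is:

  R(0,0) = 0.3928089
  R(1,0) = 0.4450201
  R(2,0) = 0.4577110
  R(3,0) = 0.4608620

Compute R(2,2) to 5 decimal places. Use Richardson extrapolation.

0.46191

R(1,1) = (4·0.4450201 − 0.3928089) / 3 = 0.4624238
R(2,1) = 0.4577110 + (0.4577110 − 0.4450201)/3 = 0.4619413
R(2,2) = 0.4619413 + (0.4619413 − 0.4624238)/15 = 0.4619091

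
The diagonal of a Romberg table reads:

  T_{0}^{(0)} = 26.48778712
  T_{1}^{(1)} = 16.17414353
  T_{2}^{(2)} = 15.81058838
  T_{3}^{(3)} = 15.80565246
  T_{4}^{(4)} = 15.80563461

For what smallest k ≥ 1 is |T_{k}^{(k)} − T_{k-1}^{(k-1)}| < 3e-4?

|T_{1}^{(1)} − T_{0}^{(0)}| = 10.31364359 ≥ 3e-4
|T_{2}^{(2)} − T_{1}^{(1)}| = 0.36355515 ≥ 3e-4
|T_{3}^{(3)} − T_{2}^{(2)}| = 0.00493592 ≥ 3e-4
|T_{4}^{(4)} − T_{3}^{(3)}| = 0.00001785 < 3e-4

k = 4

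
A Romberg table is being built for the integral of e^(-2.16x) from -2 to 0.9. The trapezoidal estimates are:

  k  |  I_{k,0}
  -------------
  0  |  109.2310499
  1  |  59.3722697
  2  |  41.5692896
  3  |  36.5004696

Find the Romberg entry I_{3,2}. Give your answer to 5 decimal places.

34.75592

I_{2,1} = 41.5692896 + (41.5692896 − 59.3722697)/3 = 35.6349629
I_{3,1} = 36.5004696 + (36.5004696 − 41.5692896)/3 = 34.8108629
I_{3,2} = 34.8108629 + (34.8108629 − 35.6349629)/15 = 34.7559229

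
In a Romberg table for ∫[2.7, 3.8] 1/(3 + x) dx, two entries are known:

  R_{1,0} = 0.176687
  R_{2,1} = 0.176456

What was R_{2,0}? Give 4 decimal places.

From R_{2,1} = (4·R_{2,0} − R_{1,0})/3, solve for R_{2,0}:
4·R_{2,0} = 3·0.176456 + 0.176687 = 0.706055
R_{2,0} = 0.176514

0.1765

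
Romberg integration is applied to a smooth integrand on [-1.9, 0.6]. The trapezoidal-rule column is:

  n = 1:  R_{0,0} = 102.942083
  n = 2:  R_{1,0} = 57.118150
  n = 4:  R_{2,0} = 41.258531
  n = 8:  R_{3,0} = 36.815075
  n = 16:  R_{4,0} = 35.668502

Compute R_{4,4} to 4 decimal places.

R_{1,1} = 57.118150 + (57.118150 − 102.942083)/3 = 41.843506
R_{2,1} = (4·41.258531 − 57.118150) / 3 = 35.971991
R_{3,1} = (4·36.815075 − 41.258531) / 3 = 35.333923
R_{4,1} = (4·35.668502 − 36.815075) / 3 = 35.286311
R_{2,2} = (16·35.971991 − 41.843506) / 15 = 35.580557
R_{3,2} = 35.333923 + (35.333923 − 35.971991)/15 = 35.291385
R_{4,2} = (16·35.286311 − 35.333923) / 15 = 35.283137
R_{3,3} = (64·35.291385 − 35.580557) / 63 = 35.286795
R_{4,3} = 35.283137 + (35.283137 − 35.291385)/63 = 35.283006
R_{4,4} = (256·35.283006 − 35.286795) / 255 = 35.282991

35.2830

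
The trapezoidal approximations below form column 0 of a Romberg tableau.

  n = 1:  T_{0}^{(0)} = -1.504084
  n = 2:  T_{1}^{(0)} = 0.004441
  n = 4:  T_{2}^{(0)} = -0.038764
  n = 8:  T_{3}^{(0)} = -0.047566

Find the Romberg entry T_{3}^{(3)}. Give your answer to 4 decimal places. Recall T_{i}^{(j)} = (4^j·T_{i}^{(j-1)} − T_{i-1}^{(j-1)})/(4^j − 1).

Richardson extrapolation on the trapezoidal column (denominator 4−1=3):
T_{1}^{(1)} = (4·0.004441 − (-1.504084)) / 3 = 0.507283
T_{2}^{(1)} = (4·(-0.038764) − 0.004441) / 3 = -0.053166
T_{3}^{(1)} = (4·(-0.047566) − (-0.038764)) / 3 = -0.050500
T_{2}^{(2)} = -0.053166 + (-0.053166 − 0.507283)/15 = -0.090529
T_{3}^{(2)} = (16·(-0.050500) − (-0.053166)) / 15 = -0.050322
T_{3}^{(3)} = (64·(-0.050322) − (-0.090529)) / 63 = -0.049684

-0.0497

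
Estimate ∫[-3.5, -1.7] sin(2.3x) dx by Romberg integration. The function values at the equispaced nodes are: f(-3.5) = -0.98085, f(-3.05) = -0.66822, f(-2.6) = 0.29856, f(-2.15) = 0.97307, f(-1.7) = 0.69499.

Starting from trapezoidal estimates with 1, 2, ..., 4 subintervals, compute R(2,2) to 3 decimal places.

0.227

R(0,0) (trapezoid, 1 panel, h=1.8000): -0.25727
R(1,0) (trapezoid, 2 panels, h=0.9000): 0.14007
R(2,0) (trapezoid, 4 panels, h=0.4500): 0.20722
R(1,1) = 0.14007 + (0.14007 − (-0.25727))/3 = 0.27252
R(2,1) = 0.20722 + (0.20722 − 0.14007)/3 = 0.22960
R(2,2) = 0.22960 + (0.22960 − 0.27252)/15 = 0.22674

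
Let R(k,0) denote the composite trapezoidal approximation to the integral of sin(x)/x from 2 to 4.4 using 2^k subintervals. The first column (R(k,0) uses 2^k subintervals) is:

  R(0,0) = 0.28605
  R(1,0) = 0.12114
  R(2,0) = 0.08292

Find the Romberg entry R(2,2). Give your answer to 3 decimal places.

Richardson extrapolation on the trapezoidal column (denominator 4−1=3):
R(1,1) = 0.12114 + (0.12114 − 0.28605)/3 = 0.06617
R(2,1) = 0.08292 + (0.08292 − 0.12114)/3 = 0.07018
R(2,2) = (16·0.07018 − 0.06617) / 15 = 0.07045

0.070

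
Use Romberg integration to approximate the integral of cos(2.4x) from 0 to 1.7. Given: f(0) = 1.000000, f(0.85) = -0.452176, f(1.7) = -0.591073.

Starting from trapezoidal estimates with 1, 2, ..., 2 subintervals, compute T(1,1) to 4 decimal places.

T(0,0) (trapezoid, 1 panel, h=1.7000): 0.347588
T(1,0) (trapezoid, 2 panels, h=0.8500): -0.210556
T(1,1) = -0.210556 + (-0.210556 − 0.347588)/3 = -0.396604

-0.3966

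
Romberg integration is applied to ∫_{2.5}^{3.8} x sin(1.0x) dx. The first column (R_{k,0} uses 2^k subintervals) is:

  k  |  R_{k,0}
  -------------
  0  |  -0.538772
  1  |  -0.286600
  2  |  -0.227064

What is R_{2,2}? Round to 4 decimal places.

-0.2075

R_{1,1} = -0.286600 + (-0.286600 − (-0.538772))/3 = -0.202543
R_{2,1} = -0.227064 + (-0.227064 − (-0.286600))/3 = -0.207219
R_{2,2} = (16·(-0.207219) − (-0.202543)) / 15 = -0.207531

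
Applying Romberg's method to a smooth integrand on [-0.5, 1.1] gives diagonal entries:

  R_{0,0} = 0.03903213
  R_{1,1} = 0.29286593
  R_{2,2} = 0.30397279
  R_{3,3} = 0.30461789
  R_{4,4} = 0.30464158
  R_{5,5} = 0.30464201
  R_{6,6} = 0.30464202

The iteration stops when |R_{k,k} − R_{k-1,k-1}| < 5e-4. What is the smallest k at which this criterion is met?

k = 4

|R_{1,1} − R_{0,0}| = 0.25383380 ≥ 5e-4
|R_{2,2} − R_{1,1}| = 0.01110686 ≥ 5e-4
|R_{3,3} − R_{2,2}| = 0.00064510 ≥ 5e-4
|R_{4,4} − R_{3,3}| = 0.00002369 < 5e-4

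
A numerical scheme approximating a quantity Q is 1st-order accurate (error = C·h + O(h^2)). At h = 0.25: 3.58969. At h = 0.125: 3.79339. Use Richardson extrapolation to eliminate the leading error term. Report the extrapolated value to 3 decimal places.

3.997

The leading error scales as h; refining by a factor of 2 reduces it by 2^1 = 2.
Extrapolated value = (2·A(h/2) − A(h)) / (2 − 1)
= (2·3.79339 − 3.58969) / 1
= 3.99709 / 1 = 3.99709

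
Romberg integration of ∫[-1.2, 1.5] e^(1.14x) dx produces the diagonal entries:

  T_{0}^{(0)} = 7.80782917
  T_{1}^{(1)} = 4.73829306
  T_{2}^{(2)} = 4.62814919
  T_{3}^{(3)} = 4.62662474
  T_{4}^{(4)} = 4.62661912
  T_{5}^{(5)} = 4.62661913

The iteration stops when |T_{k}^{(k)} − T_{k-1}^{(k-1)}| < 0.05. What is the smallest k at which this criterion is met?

|T_{1}^{(1)} − T_{0}^{(0)}| = 3.06953611 ≥ 0.05
|T_{2}^{(2)} − T_{1}^{(1)}| = 0.11014387 ≥ 0.05
|T_{3}^{(3)} − T_{2}^{(2)}| = 0.00152445 < 0.05

k = 3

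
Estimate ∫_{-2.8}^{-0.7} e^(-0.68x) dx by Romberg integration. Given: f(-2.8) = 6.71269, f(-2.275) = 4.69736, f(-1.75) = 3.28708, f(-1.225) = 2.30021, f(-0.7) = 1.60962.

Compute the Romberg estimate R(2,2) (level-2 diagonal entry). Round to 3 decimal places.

7.505

R(0,0) (trapezoid, 1 panel, h=2.1000): 8.73843
R(1,0) (trapezoid, 2 panels, h=1.0500): 7.82065
R(2,0) (trapezoid, 4 panels, h=0.5250): 7.58405
R(1,1) = 7.82065 + (7.82065 − 8.73843)/3 = 7.51472
R(2,1) = 7.58405 + (7.58405 − 7.82065)/3 = 7.50518
R(2,2) = 7.50518 + (7.50518 − 7.51472)/15 = 7.50454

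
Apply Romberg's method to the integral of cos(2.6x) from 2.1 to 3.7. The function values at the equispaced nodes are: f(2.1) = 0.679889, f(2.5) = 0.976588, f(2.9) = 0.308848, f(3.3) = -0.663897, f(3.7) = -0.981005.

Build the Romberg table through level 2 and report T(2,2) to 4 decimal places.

0.2063

T(0,0) (trapezoid, 1 panel, h=1.6000): -0.240893
T(1,0) (trapezoid, 2 panels, h=0.8000): 0.126632
T(2,0) (trapezoid, 4 panels, h=0.4000): 0.188392
T(1,1) = 0.126632 + (0.126632 − (-0.240893))/3 = 0.249140
T(2,1) = 0.188392 + (0.188392 − 0.126632)/3 = 0.208979
T(2,2) = 0.208979 + (0.208979 − 0.249140)/15 = 0.206302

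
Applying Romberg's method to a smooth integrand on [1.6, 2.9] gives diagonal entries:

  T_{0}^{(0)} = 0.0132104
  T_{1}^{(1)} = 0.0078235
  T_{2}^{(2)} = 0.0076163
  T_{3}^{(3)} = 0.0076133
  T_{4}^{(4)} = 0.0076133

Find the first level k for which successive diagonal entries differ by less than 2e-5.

k = 3

|T_{1}^{(1)} − T_{0}^{(0)}| = 0.0053869 ≥ 2e-5
|T_{2}^{(2)} − T_{1}^{(1)}| = 0.0002072 ≥ 2e-5
|T_{3}^{(3)} − T_{2}^{(2)}| = 0.0000030 < 2e-5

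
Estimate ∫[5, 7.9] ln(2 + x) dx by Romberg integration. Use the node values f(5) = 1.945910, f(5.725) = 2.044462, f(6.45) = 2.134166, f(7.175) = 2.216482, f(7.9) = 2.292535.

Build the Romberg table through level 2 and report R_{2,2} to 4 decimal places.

R_{0,0} (trapezoid, 1 panel, h=2.9000): 6.145745
R_{1,0} (trapezoid, 2 panels, h=1.4500): 6.167413
R_{2,0} (trapezoid, 4 panels, h=0.7250): 6.172891
R_{1,1} = 6.167413 + (6.167413 − 6.145745)/3 = 6.174636
R_{2,1} = 6.172891 + (6.172891 − 6.167413)/3 = 6.174717
R_{2,2} = 6.174717 + (6.174717 − 6.174636)/15 = 6.174722

6.1747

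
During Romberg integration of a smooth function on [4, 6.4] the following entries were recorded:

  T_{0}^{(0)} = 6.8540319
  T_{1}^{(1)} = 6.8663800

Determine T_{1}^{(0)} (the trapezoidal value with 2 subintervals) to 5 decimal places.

6.86329

From T_{1}^{(1)} = (4·T_{1}^{(0)} − T_{0}^{(0)})/3, solve for T_{1}^{(0)}:
4·T_{1}^{(0)} = 3·6.8663800 + 6.8540319 = 27.4531719
T_{1}^{(0)} = 6.8632930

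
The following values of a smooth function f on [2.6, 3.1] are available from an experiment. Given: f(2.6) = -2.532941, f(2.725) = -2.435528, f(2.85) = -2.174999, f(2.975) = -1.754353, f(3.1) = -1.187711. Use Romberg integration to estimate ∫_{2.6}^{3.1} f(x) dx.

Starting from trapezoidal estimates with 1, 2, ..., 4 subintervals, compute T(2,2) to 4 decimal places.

T(0,0) (trapezoid, 1 panel, h=0.5000): -0.930163
T(1,0) (trapezoid, 2 panels, h=0.2500): -1.008831
T(2,0) (trapezoid, 4 panels, h=0.1250): -1.028151
T(1,1) = -1.008831 + (-1.008831 − (-0.930163))/3 = -1.035054
T(2,1) = -1.028151 + (-1.028151 − (-1.008831))/3 = -1.034591
T(2,2) = -1.034591 + (-1.034591 − (-1.035054))/15 = -1.034560

-1.0346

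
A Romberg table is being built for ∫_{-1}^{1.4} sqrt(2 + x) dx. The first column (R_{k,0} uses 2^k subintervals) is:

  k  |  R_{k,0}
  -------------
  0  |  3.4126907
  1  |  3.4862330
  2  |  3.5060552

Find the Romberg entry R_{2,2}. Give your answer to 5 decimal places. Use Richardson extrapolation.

3.51279

Richardson extrapolation on the trapezoidal column (denominator 4−1=3):
R_{1,1} = (4·3.4862330 − 3.4126907) / 3 = 3.5107471
R_{2,1} = 3.5060552 + (3.5060552 − 3.4862330)/3 = 3.5126626
R_{2,2} = (16·3.5126626 − 3.5107471) / 15 = 3.5127903
(Column j=1 coincides with Simpson's rule on the same nodes.)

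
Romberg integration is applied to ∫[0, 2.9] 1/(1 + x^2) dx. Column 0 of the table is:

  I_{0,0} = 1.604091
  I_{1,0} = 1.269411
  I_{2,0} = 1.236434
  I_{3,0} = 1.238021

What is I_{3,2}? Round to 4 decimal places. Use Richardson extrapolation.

Richardson extrapolation on the trapezoidal column (denominator 4−1=3):
I_{2,1} = (4·1.236434 − 1.269411) / 3 = 1.225442
I_{3,1} = 1.238021 + (1.238021 − 1.236434)/3 = 1.238550
I_{3,2} = (16·1.238550 − 1.225442) / 15 = 1.239424
(Column j=1 coincides with Simpson's rule on the same nodes.)

1.2394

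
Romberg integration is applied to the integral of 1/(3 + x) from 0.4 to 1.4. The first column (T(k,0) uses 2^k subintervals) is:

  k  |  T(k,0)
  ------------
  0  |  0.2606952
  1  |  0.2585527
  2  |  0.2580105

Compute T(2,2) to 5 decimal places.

0.25783

T(1,1) = 0.2585527 + (0.2585527 − 0.2606952)/3 = 0.2578385
T(2,1) = 0.2580105 + (0.2580105 − 0.2585527)/3 = 0.2578298
T(2,2) = 0.2578298 + (0.2578298 − 0.2578385)/15 = 0.2578292
(Column j=1 coincides with Simpson's rule on the same nodes.)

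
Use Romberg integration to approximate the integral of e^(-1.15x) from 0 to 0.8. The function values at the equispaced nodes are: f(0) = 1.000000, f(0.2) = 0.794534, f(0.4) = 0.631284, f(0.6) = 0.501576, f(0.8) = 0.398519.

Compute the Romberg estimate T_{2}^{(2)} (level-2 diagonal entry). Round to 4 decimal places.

0.5230

T_{0}^{(0)} (trapezoid, 1 panel, h=0.8000): 0.559408
T_{1}^{(0)} (trapezoid, 2 panels, h=0.4000): 0.532217
T_{2}^{(0)} (trapezoid, 4 panels, h=0.2000): 0.525331
T_{1}^{(1)} = 0.532217 + (0.532217 − 0.559408)/3 = 0.523153
T_{2}^{(1)} = 0.525331 + (0.525331 − 0.532217)/3 = 0.523036
T_{2}^{(2)} = 0.523036 + (0.523036 − 0.523153)/15 = 0.523028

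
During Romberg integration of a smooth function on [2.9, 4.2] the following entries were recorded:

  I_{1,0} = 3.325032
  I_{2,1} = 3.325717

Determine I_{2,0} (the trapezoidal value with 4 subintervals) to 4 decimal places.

3.3255

From I_{2,1} = (4·I_{2,0} − I_{1,0})/3, solve for I_{2,0}:
4·I_{2,0} = 3·3.325717 + 3.325032 = 13.302183
I_{2,0} = 3.325546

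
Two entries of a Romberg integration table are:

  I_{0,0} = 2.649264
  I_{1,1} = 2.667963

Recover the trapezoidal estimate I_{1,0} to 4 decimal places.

From I_{1,1} = (4·I_{1,0} − I_{0,0})/3, solve for I_{1,0}:
4·I_{1,0} = 3·2.667963 + 2.649264 = 10.653153
I_{1,0} = 2.663288

2.6633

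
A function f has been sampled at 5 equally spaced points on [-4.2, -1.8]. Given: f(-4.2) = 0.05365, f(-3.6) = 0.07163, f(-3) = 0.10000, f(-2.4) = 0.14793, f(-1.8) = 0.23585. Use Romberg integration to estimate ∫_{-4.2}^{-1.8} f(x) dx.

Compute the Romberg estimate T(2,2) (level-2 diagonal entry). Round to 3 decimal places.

T(0,0) (trapezoid, 1 panel, h=2.4000): 0.34740
T(1,0) (trapezoid, 2 panels, h=1.2000): 0.29370
T(2,0) (trapezoid, 4 panels, h=0.6000): 0.27859
T(1,1) = 0.29370 + (0.29370 − 0.34740)/3 = 0.27580
T(2,1) = 0.27859 + (0.27859 − 0.29370)/3 = 0.27355
T(2,2) = 0.27355 + (0.27355 − 0.27580)/15 = 0.27340

0.273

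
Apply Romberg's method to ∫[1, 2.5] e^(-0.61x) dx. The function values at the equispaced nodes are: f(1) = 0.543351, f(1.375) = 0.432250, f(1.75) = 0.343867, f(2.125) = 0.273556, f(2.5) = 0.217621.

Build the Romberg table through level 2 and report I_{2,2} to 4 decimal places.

I_{0,0} (trapezoid, 1 panel, h=1.5000): 0.570729
I_{1,0} (trapezoid, 2 panels, h=0.7500): 0.543265
I_{2,0} (trapezoid, 4 panels, h=0.3750): 0.536310
I_{1,1} = 0.543265 + (0.543265 − 0.570729)/3 = 0.534110
I_{2,1} = 0.536310 + (0.536310 − 0.543265)/3 = 0.533992
I_{2,2} = 0.533992 + (0.533992 − 0.534110)/15 = 0.533984

0.5340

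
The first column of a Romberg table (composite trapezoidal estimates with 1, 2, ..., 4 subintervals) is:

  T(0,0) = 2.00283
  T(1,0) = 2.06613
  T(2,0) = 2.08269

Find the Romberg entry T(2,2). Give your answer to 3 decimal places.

2.088

Richardson extrapolation on the trapezoidal column (denominator 4−1=3):
T(1,1) = (4·2.06613 − 2.00283) / 3 = 2.08723
T(2,1) = (4·2.08269 − 2.06613) / 3 = 2.08821
T(2,2) = (16·2.08821 − 2.08723) / 15 = 2.08828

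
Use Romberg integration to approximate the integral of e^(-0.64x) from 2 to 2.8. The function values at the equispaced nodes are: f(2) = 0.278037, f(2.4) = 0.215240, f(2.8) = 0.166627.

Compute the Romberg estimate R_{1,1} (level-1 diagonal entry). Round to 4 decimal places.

0.1741

R_{0,0} (trapezoid, 1 panel, h=0.8000): 0.177866
R_{1,0} (trapezoid, 2 panels, h=0.4000): 0.175029
R_{1,1} = 0.175029 + (0.175029 − 0.177866)/3 = 0.174083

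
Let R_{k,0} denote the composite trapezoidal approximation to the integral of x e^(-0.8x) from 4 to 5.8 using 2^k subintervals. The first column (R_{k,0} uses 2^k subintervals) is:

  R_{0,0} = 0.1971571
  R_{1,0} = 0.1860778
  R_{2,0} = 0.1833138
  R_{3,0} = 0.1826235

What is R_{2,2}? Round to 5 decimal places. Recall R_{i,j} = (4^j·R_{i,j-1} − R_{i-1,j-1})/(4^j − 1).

0.18239

R_{1,1} = 0.1860778 + (0.1860778 − 0.1971571)/3 = 0.1823847
R_{2,1} = (4·0.1833138 − 0.1860778) / 3 = 0.1823925
R_{2,2} = 0.1823925 + (0.1823925 − 0.1823847)/15 = 0.1823930
(Column j=1 coincides with Simpson's rule on the same nodes.)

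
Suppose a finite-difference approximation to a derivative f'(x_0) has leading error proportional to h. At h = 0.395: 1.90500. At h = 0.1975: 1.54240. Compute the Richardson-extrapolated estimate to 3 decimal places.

The leading error scales as h; refining by a factor of 2 reduces it by 2^1 = 2.
Extrapolated value = (2·A(h/2) − A(h)) / (2 − 1)
= (2·1.54240 − 1.90500) / 1
= 1.17980 / 1 = 1.17980

1.180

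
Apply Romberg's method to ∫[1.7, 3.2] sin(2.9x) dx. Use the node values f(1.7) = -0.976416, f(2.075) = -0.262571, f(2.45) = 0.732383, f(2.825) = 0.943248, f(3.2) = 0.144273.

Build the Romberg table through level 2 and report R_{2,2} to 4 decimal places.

0.4124

R_{0,0} (trapezoid, 1 panel, h=1.5000): -0.624107
R_{1,0} (trapezoid, 2 panels, h=0.7500): 0.237234
R_{2,0} (trapezoid, 4 panels, h=0.3750): 0.373871
R_{1,1} = 0.237234 + (0.237234 − (-0.624107))/3 = 0.524348
R_{2,1} = 0.373871 + (0.373871 − 0.237234)/3 = 0.419417
R_{2,2} = 0.419417 + (0.419417 − 0.524348)/15 = 0.412422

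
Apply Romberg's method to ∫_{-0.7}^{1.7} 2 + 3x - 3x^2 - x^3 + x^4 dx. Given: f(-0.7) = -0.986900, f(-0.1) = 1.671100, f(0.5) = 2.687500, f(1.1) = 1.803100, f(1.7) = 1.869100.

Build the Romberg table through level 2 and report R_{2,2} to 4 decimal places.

3.9893

R_{0,0} (trapezoid, 1 panel, h=2.4000): 1.058640
R_{1,0} (trapezoid, 2 panels, h=1.2000): 3.754320
R_{2,0} (trapezoid, 4 panels, h=0.6000): 3.961680
R_{1,1} = 3.754320 + (3.754320 − 1.058640)/3 = 4.652880
R_{2,1} = 3.961680 + (3.961680 − 3.754320)/3 = 4.030800
R_{2,2} = 4.030800 + (4.030800 − 4.652880)/15 = 3.989328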